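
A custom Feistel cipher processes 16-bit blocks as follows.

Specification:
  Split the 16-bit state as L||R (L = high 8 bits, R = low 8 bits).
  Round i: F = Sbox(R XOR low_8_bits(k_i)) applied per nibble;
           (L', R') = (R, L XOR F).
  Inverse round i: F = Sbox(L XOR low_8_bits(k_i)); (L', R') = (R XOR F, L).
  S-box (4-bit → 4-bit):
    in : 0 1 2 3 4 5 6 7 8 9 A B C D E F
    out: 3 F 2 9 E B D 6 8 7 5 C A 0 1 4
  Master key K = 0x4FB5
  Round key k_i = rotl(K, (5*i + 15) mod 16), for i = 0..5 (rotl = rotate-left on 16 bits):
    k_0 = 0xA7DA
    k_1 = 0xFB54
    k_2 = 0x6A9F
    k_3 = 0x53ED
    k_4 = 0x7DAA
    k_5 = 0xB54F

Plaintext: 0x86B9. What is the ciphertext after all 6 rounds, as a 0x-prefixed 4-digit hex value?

0x0D81

s_0 = plaintext = 0x86B9
s_1 = Round(s_0, k_0) = 0xB95F
s_2 = Round(s_1, k_1) = 0x5F85
s_3 = Round(s_2, k_2) = 0x85AA
s_4 = Round(s_3, k_3) = 0xAA63
s_5 = Round(s_4, k_4) = 0x630D
s_6 = Round(s_5, k_5) = 0x0D81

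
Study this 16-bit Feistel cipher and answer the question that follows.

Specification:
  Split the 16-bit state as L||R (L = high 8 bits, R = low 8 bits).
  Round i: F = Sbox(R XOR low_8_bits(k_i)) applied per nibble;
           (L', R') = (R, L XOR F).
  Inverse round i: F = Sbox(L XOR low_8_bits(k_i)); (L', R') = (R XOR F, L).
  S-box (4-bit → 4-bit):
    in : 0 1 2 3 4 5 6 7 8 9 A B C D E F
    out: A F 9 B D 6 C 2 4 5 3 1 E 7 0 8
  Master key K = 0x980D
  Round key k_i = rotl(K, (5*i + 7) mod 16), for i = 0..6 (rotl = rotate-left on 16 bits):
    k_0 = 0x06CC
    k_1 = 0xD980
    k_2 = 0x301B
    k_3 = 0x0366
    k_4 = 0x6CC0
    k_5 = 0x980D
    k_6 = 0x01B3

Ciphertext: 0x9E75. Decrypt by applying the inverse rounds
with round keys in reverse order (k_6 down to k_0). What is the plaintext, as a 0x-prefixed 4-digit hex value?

s_0 = ciphertext = 0x9E75
s_1 = InvRound(s_0, k_6) = 0xE29E
s_2 = InvRound(s_1, k_5) = 0x96E2
s_3 = InvRound(s_2, k_4) = 0x8E96
s_4 = InvRound(s_3, k_3) = 0x928E
s_5 = InvRound(s_4, k_2) = 0xCB92
s_6 = InvRound(s_5, k_1) = 0x43CB
s_7 = InvRound(s_6, k_0) = 0x8343

0x8343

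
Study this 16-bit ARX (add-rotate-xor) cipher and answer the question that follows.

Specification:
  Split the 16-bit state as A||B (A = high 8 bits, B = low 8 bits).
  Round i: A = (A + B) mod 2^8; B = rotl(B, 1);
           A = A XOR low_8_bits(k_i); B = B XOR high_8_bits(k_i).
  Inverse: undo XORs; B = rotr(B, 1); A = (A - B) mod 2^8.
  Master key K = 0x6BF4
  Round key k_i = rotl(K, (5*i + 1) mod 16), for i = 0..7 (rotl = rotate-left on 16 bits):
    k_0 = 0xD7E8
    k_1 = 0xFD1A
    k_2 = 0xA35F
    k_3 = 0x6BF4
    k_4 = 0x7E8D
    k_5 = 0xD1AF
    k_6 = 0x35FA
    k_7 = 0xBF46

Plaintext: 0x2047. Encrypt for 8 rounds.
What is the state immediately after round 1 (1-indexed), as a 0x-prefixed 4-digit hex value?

s_0 = plaintext = 0x2047
s_1 = Round(s_0, k_0) = 0x8F59
s_2 = Round(s_1, k_1) = 0xF24F
s_3 = Round(s_2, k_2) = 0x1E3D
s_4 = Round(s_3, k_3) = 0xAF11
s_5 = Round(s_4, k_4) = 0x4D5C
s_6 = Round(s_5, k_5) = 0x0669
s_7 = Round(s_6, k_6) = 0x95E7
s_8 = Round(s_7, k_7) = 0x3A70

0x8F59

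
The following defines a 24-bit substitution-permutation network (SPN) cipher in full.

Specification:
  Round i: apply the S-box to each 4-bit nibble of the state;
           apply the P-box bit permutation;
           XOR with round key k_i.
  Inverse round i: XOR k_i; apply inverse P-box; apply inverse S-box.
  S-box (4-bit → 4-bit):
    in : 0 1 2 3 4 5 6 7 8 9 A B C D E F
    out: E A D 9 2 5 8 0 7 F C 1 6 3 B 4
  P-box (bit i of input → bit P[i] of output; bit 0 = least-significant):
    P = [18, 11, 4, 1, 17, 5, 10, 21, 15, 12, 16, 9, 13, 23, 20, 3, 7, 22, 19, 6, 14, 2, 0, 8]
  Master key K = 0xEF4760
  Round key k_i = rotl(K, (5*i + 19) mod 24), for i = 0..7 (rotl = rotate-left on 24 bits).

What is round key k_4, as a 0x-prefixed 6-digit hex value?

K = 0xEF4760
k_0 = rotl(K, (5*0+19) mod 24) = rotl(K, 19) = 0x077A3B
k_1 = rotl(K, (5*1+19) mod 24) = rotl(K, 0) = 0xEF4760
k_2 = rotl(K, (5*2+19) mod 24) = rotl(K, 5) = 0xE8EC1D
k_3 = rotl(K, (5*3+19) mod 24) = rotl(K, 10) = 0x1D83BD
k_4 = rotl(K, (5*4+19) mod 24) = rotl(K, 15) = 0xB077A3

0xB077A3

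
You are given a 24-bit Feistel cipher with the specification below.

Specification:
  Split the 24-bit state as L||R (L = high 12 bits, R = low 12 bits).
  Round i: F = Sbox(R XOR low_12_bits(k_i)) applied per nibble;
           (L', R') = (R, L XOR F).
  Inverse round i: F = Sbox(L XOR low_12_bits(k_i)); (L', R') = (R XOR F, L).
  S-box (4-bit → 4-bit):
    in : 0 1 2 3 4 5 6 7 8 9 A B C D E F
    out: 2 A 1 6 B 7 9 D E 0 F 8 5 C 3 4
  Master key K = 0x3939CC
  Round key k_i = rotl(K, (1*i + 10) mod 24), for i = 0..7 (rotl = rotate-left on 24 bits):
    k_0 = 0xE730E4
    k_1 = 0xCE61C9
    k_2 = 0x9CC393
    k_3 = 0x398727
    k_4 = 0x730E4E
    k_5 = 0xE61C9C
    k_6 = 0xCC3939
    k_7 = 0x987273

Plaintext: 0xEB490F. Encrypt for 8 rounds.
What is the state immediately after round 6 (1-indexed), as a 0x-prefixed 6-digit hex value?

s_0 = plaintext = 0xEB490F
s_1 = Round(s_0, k_0) = 0x90FE8C
s_2 = Round(s_1, k_1) = 0xE8CDB8
s_3 = Round(s_2, k_2) = 0xDB8D94
s_4 = Round(s_3, k_3) = 0xD9423E
s_5 = Round(s_4, k_4) = 0x23E846
s_6 = Round(s_5, k_5) = 0x8469F1
s_7 = Round(s_6, k_6) = 0x9F1A18
s_8 = Round(s_7, k_7) = 0xA18769

0x8469F1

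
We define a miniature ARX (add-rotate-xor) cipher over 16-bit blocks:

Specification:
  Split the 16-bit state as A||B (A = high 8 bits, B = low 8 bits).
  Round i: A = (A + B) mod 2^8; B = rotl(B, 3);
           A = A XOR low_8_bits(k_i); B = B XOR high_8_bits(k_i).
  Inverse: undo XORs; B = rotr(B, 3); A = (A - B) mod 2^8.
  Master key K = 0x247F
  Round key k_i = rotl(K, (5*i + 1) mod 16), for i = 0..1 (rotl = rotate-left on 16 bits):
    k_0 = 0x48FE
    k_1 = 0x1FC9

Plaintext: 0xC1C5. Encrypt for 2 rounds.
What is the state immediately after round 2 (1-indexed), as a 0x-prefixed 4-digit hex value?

0x172C

s_0 = plaintext = 0xC1C5
s_1 = Round(s_0, k_0) = 0x7866
s_2 = Round(s_1, k_1) = 0x172C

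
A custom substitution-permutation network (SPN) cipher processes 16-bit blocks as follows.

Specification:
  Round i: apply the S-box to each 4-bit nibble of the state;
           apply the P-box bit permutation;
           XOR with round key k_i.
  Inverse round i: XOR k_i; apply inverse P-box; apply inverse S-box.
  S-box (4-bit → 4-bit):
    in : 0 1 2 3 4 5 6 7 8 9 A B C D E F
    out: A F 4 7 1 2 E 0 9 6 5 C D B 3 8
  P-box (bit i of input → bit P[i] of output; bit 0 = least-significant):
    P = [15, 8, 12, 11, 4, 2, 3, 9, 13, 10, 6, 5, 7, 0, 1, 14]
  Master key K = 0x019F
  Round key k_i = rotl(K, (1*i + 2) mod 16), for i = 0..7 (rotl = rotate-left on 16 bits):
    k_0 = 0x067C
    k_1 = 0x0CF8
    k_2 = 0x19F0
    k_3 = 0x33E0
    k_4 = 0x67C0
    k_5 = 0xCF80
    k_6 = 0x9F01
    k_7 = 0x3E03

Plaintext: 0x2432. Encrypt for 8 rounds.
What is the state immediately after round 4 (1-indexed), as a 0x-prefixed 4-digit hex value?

0x3B88

s_0 = plaintext = 0x2432
s_1 = Round(s_0, k_0) = 0x3662
s_2 = Round(s_1, k_1) = 0x1A17
s_3 = Round(s_2, k_2) = 0x7B2F
s_4 = Round(s_3, k_3) = 0x3B88
s_5 = Round(s_4, k_4) = 0xED33
s_6 = Round(s_5, k_5) = 0x7A3D
s_7 = Round(s_6, k_6) = 0x365D
s_8 = Round(s_7, k_7) = 0xB3E4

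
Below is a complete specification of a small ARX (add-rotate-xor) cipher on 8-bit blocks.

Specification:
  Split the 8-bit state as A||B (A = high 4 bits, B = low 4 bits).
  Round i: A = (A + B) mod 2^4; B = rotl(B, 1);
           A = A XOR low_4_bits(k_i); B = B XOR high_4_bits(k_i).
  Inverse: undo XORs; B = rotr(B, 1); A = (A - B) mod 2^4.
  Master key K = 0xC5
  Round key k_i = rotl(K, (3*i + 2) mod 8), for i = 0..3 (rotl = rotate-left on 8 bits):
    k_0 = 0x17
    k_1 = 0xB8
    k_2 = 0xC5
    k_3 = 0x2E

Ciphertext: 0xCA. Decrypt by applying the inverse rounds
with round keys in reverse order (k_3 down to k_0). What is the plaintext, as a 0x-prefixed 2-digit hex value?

0x07

s_0 = ciphertext = 0xCA
s_1 = InvRound(s_0, k_3) = 0xE4
s_2 = InvRound(s_1, k_2) = 0x74
s_3 = InvRound(s_2, k_1) = 0x0F
s_4 = InvRound(s_3, k_0) = 0x07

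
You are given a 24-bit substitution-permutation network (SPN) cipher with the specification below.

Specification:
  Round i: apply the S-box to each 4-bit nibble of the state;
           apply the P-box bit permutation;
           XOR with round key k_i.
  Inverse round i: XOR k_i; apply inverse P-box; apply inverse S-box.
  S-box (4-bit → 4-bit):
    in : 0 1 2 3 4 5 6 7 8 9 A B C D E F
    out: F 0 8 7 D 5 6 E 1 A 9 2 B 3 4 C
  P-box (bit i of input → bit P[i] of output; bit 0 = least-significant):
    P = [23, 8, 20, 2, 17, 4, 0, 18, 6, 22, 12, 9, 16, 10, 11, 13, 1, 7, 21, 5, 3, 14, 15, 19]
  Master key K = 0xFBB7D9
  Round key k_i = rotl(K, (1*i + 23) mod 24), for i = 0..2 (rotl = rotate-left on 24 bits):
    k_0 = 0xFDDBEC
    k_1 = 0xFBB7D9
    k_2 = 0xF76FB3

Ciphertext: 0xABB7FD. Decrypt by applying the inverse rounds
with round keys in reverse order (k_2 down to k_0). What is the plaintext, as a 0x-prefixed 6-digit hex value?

0xA25B91

s_0 = ciphertext = 0xABB7FD
s_1 = InvRound(s_0, k_2) = 0x08E32F
s_2 = InvRound(s_1, k_1) = 0xB0D3D4
s_3 = InvRound(s_2, k_0) = 0xA25B91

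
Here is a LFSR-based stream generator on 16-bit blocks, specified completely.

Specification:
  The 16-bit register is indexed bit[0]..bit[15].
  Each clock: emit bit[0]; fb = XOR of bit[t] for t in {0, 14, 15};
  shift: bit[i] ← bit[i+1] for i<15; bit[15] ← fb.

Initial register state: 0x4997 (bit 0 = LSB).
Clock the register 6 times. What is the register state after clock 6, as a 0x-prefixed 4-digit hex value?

0xA926

reg_0 = 0x4997
clock 1: out=1, reg = 0x24CB
clock 2: out=1, reg = 0x9265
clock 3: out=1, reg = 0x4932
clock 4: out=0, reg = 0xA499
clock 5: out=1, reg = 0x524C
clock 6: out=0, reg = 0xA926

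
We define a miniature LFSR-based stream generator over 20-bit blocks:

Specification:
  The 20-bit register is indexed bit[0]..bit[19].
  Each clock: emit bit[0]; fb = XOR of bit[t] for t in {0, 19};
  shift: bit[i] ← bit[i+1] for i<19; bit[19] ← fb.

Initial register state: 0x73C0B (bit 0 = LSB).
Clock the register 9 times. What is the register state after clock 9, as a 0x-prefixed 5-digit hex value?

reg_0 = 0x73C0B
clock 1: out=1, reg = 0xB9E05
clock 2: out=1, reg = 0x5CF02
clock 3: out=0, reg = 0x2E781
clock 4: out=1, reg = 0x973C0
clock 5: out=0, reg = 0xCB9E0
clock 6: out=0, reg = 0xE5CF0
clock 7: out=0, reg = 0xF2E78
clock 8: out=0, reg = 0xF973C
clock 9: out=0, reg = 0xFCB9E

0xFCB9E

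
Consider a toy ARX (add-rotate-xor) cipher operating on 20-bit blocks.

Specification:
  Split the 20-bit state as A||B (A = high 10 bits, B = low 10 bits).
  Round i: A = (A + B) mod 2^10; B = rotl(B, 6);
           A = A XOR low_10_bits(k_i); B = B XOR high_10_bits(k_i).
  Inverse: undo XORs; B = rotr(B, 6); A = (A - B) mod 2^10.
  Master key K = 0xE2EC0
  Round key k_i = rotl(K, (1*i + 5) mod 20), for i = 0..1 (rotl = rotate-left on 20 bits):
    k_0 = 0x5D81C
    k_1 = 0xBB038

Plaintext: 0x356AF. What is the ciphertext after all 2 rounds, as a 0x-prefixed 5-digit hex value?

s_0 = plaintext = 0x356AF
s_1 = Round(s_0, k_0) = 0xE629C
s_2 = Round(s_1, k_1) = 0x831C5

0x831C5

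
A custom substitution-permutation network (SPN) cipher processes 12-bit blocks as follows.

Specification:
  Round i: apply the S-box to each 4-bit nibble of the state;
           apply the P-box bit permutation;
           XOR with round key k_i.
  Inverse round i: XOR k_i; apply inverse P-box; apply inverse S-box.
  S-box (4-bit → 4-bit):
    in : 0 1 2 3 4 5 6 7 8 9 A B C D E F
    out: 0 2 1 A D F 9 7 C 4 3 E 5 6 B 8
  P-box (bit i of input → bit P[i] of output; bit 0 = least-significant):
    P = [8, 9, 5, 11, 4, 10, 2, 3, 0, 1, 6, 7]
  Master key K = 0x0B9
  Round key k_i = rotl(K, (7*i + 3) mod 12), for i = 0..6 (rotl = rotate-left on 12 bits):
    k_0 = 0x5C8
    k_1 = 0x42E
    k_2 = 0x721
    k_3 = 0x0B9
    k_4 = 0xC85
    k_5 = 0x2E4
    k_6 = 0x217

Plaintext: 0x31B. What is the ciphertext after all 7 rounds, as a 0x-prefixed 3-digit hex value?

0x1F4

s_0 = plaintext = 0x31B
s_1 = Round(s_0, k_0) = 0xB6A
s_2 = Round(s_1, k_1) = 0x7F4
s_3 = Round(s_2, k_2) = 0xE4A
s_4 = Round(s_3, k_3) = 0x326
s_5 = Round(s_4, k_4) = 0x517
s_6 = Round(s_5, k_5) = 0x507
s_7 = Round(s_6, k_6) = 0x1F4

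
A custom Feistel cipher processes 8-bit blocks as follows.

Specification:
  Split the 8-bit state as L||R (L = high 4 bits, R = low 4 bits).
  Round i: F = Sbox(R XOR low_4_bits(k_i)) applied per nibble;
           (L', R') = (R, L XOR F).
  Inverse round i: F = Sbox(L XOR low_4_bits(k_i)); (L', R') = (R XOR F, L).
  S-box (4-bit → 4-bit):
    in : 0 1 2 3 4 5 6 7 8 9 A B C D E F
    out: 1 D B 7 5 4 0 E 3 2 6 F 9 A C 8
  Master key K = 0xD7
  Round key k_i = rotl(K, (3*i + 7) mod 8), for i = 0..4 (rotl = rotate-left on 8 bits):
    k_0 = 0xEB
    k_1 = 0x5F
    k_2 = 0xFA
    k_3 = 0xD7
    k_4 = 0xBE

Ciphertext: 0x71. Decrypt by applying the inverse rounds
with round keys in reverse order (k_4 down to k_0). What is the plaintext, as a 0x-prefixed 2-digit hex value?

0xDA

s_0 = ciphertext = 0x71
s_1 = InvRound(s_0, k_4) = 0x37
s_2 = InvRound(s_1, k_3) = 0x23
s_3 = InvRound(s_2, k_2) = 0x02
s_4 = InvRound(s_3, k_1) = 0xA0
s_5 = InvRound(s_4, k_0) = 0xDA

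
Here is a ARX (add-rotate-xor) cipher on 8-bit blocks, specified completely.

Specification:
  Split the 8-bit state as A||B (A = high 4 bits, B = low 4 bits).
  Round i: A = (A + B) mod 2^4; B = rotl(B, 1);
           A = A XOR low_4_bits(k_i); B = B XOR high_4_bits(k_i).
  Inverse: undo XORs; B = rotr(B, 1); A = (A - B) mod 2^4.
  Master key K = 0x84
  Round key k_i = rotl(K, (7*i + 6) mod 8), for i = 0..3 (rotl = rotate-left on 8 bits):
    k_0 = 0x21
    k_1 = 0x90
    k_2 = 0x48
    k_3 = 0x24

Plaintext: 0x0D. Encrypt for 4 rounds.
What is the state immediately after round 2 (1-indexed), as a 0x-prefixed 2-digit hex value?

0x5A

s_0 = plaintext = 0x0D
s_1 = Round(s_0, k_0) = 0xC9
s_2 = Round(s_1, k_1) = 0x5A
s_3 = Round(s_2, k_2) = 0x71
s_4 = Round(s_3, k_3) = 0xC0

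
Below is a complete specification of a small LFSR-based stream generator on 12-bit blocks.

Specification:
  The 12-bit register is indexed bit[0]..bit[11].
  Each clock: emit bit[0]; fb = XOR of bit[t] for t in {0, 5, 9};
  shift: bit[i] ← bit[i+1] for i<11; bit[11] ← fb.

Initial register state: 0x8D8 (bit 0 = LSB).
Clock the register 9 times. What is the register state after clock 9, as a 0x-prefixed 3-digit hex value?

0xE54

reg_0 = 0x8D8
clock 1: out=0, reg = 0x46C
clock 2: out=0, reg = 0xA36
clock 3: out=0, reg = 0x51B
clock 4: out=1, reg = 0xA8D
clock 5: out=1, reg = 0x546
clock 6: out=0, reg = 0x2A3
clock 7: out=1, reg = 0x951
clock 8: out=1, reg = 0xCA8
clock 9: out=0, reg = 0xE54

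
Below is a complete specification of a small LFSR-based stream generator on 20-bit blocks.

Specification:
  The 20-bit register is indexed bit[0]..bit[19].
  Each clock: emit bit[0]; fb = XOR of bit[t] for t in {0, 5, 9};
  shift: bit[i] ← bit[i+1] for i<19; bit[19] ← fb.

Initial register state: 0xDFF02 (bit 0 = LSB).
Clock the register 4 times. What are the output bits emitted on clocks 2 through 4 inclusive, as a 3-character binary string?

reg_0 = 0xDFF02
clock 1: out=0, reg = 0xEFF81
clock 2: out=1, reg = 0x77FC0
clock 3: out=0, reg = 0xBBFE0
clock 4: out=0, reg = 0x5DFF0

100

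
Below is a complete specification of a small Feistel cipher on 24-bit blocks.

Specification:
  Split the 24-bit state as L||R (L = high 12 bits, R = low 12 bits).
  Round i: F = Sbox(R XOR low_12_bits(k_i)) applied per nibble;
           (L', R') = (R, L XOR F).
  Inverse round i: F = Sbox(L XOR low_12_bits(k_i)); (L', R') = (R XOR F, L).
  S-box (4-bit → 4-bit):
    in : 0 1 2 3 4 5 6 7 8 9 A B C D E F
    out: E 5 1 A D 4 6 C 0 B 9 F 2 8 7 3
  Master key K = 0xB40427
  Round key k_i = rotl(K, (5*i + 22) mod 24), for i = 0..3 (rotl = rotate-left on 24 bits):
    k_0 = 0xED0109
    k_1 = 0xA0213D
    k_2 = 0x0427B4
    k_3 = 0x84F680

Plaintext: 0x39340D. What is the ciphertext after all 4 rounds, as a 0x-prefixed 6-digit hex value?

0x31466A

s_0 = plaintext = 0x39340D
s_1 = Round(s_0, k_0) = 0x40D77E
s_2 = Round(s_1, k_1) = 0x77E2D7
s_3 = Round(s_2, k_2) = 0x2D7314
s_4 = Round(s_3, k_3) = 0x31466A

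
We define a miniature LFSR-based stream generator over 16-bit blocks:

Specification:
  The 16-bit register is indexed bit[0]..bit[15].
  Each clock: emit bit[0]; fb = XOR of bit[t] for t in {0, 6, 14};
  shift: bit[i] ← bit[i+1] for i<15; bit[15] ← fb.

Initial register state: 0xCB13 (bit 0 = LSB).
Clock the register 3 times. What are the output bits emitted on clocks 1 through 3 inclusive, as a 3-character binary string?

reg_0 = 0xCB13
clock 1: out=1, reg = 0x6589
clock 2: out=1, reg = 0x32C4
clock 3: out=0, reg = 0x9962

110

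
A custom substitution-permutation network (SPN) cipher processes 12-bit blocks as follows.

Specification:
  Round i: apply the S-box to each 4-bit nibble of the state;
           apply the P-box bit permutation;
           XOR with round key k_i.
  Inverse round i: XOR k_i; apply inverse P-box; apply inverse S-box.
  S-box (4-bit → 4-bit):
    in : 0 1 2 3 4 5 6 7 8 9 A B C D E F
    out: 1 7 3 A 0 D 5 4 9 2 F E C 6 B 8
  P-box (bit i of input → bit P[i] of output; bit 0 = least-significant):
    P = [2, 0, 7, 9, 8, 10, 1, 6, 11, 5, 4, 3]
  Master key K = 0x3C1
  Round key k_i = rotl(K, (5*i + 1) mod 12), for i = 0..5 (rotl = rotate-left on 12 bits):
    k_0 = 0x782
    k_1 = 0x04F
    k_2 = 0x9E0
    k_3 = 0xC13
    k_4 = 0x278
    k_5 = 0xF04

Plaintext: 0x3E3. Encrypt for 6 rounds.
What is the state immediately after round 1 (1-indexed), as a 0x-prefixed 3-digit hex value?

s_0 = plaintext = 0x3E3
s_1 = Round(s_0, k_0) = 0x0EB
s_2 = Round(s_1, k_1) = 0xF8E
s_3 = Round(s_2, k_2) = 0xAAD
s_4 = Round(s_3, k_3) = 0x1E8
s_5 = Round(s_4, k_4) = 0xD0C
s_6 = Round(s_5, k_5) = 0xCB4

0x0EB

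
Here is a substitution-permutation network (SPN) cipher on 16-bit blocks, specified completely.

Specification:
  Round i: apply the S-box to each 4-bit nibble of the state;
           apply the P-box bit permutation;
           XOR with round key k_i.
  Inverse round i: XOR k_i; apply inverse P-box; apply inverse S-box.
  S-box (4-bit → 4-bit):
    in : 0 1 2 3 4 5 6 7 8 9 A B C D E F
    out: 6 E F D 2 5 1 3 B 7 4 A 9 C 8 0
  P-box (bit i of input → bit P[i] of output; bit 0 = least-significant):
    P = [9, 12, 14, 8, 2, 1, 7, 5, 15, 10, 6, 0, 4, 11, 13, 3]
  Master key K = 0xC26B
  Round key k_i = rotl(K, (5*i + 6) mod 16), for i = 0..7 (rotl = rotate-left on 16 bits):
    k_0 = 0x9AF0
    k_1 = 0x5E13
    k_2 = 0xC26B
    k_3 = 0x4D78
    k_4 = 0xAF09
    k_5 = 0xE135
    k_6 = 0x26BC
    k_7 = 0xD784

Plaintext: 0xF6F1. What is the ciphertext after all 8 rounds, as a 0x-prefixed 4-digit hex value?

s_0 = plaintext = 0xF6F1
s_1 = Round(s_0, k_0) = 0x4BF0
s_2 = Round(s_1, k_1) = 0x0212
s_3 = Round(s_2, k_2) = 0x3D88
s_4 = Round(s_3, k_3) = 0x7E07
s_5 = Round(s_4, k_4) = 0xB59A
s_6 = Round(s_5, k_5) = 0x29FB
s_7 = Round(s_6, k_6) = 0x9BE4
s_8 = Round(s_7, k_7) = 0xEBB5

0xEBB5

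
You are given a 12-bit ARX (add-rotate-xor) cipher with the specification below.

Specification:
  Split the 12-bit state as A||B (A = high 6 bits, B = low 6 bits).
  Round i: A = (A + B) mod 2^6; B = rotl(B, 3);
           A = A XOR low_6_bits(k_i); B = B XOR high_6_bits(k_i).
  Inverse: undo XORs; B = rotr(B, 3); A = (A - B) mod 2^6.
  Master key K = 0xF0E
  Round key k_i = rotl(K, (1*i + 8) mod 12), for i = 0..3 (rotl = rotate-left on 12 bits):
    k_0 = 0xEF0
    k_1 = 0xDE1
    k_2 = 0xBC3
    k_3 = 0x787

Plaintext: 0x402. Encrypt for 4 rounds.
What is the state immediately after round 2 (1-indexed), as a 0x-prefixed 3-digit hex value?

0xB2A

s_0 = plaintext = 0x402
s_1 = Round(s_0, k_0) = 0x8AB
s_2 = Round(s_1, k_1) = 0xB2A
s_3 = Round(s_2, k_2) = 0x57A
s_4 = Round(s_3, k_3) = 0x209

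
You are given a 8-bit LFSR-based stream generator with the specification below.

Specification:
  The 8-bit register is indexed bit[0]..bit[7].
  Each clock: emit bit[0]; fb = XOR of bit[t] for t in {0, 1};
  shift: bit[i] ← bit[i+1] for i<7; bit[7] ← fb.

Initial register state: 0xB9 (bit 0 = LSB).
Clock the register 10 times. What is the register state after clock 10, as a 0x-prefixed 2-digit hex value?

0xD9

reg_0 = 0xB9
clock 1: out=1, reg = 0xDC
clock 2: out=0, reg = 0x6E
clock 3: out=0, reg = 0xB7
clock 4: out=1, reg = 0x5B
clock 5: out=1, reg = 0x2D
clock 6: out=1, reg = 0x96
clock 7: out=0, reg = 0xCB
clock 8: out=1, reg = 0x65
clock 9: out=1, reg = 0xB2
clock 10: out=0, reg = 0xD9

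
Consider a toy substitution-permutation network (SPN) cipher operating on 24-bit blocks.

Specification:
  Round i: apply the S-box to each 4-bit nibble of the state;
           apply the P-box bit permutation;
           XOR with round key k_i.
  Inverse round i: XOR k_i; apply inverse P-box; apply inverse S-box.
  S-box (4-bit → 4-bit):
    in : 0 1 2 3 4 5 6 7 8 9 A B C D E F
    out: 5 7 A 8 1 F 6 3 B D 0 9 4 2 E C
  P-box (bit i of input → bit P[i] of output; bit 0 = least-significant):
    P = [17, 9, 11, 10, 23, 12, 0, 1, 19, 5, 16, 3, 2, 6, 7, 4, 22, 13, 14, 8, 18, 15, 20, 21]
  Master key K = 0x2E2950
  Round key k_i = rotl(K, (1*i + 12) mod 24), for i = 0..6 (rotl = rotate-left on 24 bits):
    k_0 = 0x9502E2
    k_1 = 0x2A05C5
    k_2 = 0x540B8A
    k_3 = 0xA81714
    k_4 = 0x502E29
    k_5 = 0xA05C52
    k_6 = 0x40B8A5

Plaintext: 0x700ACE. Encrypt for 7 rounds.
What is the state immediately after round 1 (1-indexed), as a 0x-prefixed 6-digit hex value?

s_0 = plaintext = 0x700ACE
s_1 = Round(s_0, k_0) = 0xD1CC67
s_2 = Round(s_1, k_1) = 0x69F744
s_3 = Round(s_2, k_2) = 0x8ECA3A
s_4 = Round(s_3, k_3) = 0x8CF696
s_5 = Round(s_4, k_4) = 0xF5E49A
s_6 = Round(s_5, k_5) = 0x583D81
s_7 = Round(s_6, k_6) = 0xB60397

0xD1CC67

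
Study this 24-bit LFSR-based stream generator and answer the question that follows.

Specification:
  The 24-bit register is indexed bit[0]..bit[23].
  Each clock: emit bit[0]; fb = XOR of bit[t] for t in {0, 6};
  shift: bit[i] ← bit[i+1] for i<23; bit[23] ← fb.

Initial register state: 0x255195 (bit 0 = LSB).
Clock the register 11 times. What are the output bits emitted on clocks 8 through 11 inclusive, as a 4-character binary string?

1100

reg_0 = 0x255195
clock 1: out=1, reg = 0x92A8CA
clock 2: out=0, reg = 0xC95465
clock 3: out=1, reg = 0x64AA32
clock 4: out=0, reg = 0x325519
clock 5: out=1, reg = 0x992A8C
clock 6: out=0, reg = 0x4C9546
clock 7: out=0, reg = 0xA64AA3
clock 8: out=1, reg = 0xD32551
clock 9: out=1, reg = 0x6992A8
clock 10: out=0, reg = 0x34C954
clock 11: out=0, reg = 0x9A64AA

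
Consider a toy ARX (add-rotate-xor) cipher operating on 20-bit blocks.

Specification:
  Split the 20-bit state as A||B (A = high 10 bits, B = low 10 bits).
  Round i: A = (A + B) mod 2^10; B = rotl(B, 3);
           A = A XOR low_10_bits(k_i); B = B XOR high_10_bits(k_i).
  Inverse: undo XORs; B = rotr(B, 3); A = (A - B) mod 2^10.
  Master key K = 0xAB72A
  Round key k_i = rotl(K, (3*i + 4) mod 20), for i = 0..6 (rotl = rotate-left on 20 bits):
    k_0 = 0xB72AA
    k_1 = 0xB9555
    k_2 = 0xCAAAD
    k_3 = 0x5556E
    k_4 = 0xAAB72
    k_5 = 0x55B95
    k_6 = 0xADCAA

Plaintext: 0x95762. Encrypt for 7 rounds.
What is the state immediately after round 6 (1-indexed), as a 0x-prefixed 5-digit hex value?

s_0 = plaintext = 0x95762
s_1 = Round(s_0, k_0) = 0xC75CA
s_2 = Round(s_1, k_1) = 0x6C8B6
s_3 = Round(s_2, k_2) = 0x3169B
s_4 = Round(s_3, k_3) = 0x83988
s_5 = Round(s_4, k_4) = 0x392E9
s_6 = Round(s_5, k_5) = 0x1621B
s_7 = Round(s_6, k_6) = 0xB666B

0x1621B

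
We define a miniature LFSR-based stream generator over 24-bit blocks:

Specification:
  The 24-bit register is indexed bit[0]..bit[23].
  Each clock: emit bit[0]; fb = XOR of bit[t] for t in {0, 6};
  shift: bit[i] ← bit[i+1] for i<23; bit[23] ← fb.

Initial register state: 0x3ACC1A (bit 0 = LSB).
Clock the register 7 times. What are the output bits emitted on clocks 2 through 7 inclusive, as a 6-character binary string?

101100

reg_0 = 0x3ACC1A
clock 1: out=0, reg = 0x1D660D
clock 2: out=1, reg = 0x8EB306
clock 3: out=0, reg = 0x475983
clock 4: out=1, reg = 0xA3ACC1
clock 5: out=1, reg = 0x51D660
clock 6: out=0, reg = 0xA8EB30
clock 7: out=0, reg = 0x547598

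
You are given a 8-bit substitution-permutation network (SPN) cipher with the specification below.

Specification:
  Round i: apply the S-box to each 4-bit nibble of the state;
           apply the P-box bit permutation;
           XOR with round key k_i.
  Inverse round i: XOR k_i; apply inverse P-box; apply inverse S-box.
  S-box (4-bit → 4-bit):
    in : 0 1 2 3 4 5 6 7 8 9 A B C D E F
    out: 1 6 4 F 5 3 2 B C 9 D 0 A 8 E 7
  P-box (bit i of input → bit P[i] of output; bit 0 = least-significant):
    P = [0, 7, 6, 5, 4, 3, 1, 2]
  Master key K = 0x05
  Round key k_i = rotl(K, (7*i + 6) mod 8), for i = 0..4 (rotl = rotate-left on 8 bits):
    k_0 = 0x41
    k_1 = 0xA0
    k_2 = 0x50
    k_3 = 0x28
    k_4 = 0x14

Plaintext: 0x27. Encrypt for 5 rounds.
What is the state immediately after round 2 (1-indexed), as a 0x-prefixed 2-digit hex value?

s_0 = plaintext = 0x27
s_1 = Round(s_0, k_0) = 0xE2
s_2 = Round(s_1, k_1) = 0xEE
s_3 = Round(s_2, k_2) = 0xBE
s_4 = Round(s_3, k_3) = 0xC8
s_5 = Round(s_4, k_4) = 0x78

0xEE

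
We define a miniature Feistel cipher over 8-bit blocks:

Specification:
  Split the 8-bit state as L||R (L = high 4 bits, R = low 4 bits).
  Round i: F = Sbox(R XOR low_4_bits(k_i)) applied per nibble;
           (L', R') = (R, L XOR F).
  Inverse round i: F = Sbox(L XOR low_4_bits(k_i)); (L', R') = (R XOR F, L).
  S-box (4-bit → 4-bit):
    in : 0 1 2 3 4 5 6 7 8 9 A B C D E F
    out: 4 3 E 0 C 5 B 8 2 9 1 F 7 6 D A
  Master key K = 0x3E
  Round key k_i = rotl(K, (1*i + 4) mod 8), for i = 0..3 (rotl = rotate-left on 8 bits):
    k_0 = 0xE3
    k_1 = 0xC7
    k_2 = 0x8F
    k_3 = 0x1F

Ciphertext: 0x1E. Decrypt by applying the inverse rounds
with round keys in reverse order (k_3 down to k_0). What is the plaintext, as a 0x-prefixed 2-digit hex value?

s_0 = ciphertext = 0x1E
s_1 = InvRound(s_0, k_3) = 0x31
s_2 = InvRound(s_1, k_2) = 0x63
s_3 = InvRound(s_2, k_1) = 0x06
s_4 = InvRound(s_3, k_0) = 0x60

0x60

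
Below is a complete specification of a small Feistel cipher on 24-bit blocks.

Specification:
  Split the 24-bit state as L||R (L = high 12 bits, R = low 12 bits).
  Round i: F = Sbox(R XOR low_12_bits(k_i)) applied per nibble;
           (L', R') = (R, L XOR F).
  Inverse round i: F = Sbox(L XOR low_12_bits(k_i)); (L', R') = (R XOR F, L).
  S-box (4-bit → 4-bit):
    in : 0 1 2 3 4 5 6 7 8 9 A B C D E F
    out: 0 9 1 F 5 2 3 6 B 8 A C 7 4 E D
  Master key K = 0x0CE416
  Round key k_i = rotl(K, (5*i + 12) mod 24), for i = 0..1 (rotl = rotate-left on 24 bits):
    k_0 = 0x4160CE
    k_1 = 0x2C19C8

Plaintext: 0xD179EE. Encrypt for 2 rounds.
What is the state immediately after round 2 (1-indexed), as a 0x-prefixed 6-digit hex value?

s_0 = plaintext = 0xD179EE
s_1 = Round(s_0, k_0) = 0x9EE507
s_2 = Round(s_1, k_1) = 0x507E93

0x507E93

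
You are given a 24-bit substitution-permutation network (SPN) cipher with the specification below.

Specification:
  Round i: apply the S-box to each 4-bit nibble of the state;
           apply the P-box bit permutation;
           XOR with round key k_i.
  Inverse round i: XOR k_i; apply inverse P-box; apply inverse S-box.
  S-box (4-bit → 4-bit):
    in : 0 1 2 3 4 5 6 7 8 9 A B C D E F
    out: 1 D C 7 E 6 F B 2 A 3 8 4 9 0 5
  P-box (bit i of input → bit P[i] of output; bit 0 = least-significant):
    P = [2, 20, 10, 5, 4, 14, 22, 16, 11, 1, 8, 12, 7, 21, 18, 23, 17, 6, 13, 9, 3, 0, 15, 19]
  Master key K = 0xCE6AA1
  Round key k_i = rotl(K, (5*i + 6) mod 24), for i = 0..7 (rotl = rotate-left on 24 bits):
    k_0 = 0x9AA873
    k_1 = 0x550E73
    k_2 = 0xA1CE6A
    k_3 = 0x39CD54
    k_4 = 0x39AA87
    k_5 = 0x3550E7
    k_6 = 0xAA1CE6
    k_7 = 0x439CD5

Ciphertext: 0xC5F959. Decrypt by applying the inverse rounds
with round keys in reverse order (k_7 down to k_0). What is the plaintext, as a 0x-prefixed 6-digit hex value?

0x093432

s_0 = ciphertext = 0xC5F959
s_1 = InvRound(s_0, k_7) = 0x0F1C8F
s_2 = InvRound(s_1, k_6) = 0xA84EBB
s_3 = InvRound(s_2, k_5) = 0xD92DD3
s_4 = InvRound(s_3, k_4) = 0xC99CFF
s_5 = InvRound(s_4, k_3) = 0xAE7459
s_6 = InvRound(s_5, k_2) = 0x41C7DB
s_7 = InvRound(s_6, k_1) = 0xFEFF89
s_8 = InvRound(s_7, k_0) = 0x093432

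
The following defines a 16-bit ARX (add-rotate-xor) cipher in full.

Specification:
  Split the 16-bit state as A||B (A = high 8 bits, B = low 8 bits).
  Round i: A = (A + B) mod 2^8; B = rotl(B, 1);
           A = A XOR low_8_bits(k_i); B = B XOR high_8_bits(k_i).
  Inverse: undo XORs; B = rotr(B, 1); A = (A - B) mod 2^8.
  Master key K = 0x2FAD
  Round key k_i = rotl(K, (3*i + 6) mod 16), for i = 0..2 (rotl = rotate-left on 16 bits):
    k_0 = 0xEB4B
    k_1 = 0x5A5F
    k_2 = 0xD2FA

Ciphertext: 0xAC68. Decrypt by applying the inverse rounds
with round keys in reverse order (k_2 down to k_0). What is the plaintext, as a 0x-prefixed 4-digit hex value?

0x3434

s_0 = ciphertext = 0xAC68
s_1 = InvRound(s_0, k_2) = 0xF95D
s_2 = InvRound(s_1, k_1) = 0x2383
s_3 = InvRound(s_2, k_0) = 0x3434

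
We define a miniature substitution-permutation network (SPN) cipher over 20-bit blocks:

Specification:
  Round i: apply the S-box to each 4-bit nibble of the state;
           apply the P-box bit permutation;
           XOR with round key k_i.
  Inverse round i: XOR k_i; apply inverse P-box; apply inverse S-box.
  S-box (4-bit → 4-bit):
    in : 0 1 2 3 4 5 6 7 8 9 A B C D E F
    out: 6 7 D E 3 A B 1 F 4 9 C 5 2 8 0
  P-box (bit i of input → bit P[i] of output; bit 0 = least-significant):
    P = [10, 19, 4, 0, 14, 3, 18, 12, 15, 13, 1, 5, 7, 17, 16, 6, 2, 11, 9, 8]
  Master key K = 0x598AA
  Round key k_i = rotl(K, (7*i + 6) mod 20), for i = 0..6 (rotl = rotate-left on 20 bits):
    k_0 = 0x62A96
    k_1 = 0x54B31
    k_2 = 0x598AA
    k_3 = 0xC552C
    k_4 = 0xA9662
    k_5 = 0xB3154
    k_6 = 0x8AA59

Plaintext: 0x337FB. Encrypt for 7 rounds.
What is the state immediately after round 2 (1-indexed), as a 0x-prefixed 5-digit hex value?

0x1A6F3

s_0 = plaintext = 0x337FB
s_1 = Round(s_0, k_0) = 0x5A1C7
s_2 = Round(s_1, k_1) = 0x1A6F3
s_3 = Round(s_2, k_2) = 0xD325F
s_4 = Round(s_3, k_3) = 0xFCD46
s_5 = Round(s_4, k_4) = 0x3F2EB
s_6 = Round(s_5, k_5) = 0xBAA67
s_7 = Round(s_6, k_6) = 0x87DB1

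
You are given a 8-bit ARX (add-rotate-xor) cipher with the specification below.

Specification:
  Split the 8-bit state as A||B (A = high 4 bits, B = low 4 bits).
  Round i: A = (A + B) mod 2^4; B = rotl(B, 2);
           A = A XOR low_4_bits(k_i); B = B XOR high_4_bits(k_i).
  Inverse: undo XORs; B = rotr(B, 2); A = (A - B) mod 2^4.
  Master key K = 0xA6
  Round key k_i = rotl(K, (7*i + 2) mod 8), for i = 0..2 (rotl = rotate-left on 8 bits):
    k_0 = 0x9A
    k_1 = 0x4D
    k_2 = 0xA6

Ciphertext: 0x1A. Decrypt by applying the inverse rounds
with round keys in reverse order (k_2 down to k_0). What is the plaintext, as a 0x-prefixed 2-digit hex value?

s_0 = ciphertext = 0x1A
s_1 = InvRound(s_0, k_2) = 0x70
s_2 = InvRound(s_1, k_1) = 0x91
s_3 = InvRound(s_2, k_0) = 0x12

0x12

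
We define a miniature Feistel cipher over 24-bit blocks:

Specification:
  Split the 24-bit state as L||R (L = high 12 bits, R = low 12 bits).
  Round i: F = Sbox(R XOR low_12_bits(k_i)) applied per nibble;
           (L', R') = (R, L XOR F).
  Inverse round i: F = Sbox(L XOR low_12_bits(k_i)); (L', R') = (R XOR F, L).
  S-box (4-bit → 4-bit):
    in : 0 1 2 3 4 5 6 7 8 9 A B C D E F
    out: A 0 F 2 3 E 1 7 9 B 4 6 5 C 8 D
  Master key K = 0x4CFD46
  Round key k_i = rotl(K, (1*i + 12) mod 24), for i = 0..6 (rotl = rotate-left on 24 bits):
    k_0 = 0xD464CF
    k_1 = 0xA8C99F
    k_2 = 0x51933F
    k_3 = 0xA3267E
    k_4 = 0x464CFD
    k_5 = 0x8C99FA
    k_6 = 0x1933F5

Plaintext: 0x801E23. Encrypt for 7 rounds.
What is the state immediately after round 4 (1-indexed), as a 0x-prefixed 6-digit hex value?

0xE809FD

s_0 = plaintext = 0x801E23
s_1 = Round(s_0, k_0) = 0xE23C84
s_2 = Round(s_1, k_1) = 0xC84025
s_3 = Round(s_2, k_2) = 0x025E80
s_4 = Round(s_3, k_3) = 0xE809FD
s_5 = Round(s_4, k_4) = 0x9FD02A
s_6 = Round(s_5, k_5) = 0x02A237
s_7 = Round(s_6, k_6) = 0x237075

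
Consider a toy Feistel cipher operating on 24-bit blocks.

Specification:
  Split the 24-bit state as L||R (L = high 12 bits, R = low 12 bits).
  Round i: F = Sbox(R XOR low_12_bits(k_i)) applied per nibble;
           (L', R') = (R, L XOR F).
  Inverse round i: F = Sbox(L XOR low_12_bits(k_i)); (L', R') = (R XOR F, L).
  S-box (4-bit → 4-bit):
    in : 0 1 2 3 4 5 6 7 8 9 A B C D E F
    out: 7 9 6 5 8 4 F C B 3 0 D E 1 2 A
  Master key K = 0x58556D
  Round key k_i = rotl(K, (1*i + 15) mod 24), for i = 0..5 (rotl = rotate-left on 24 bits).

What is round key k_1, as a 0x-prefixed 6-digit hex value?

0x6D5855

K = 0x58556D
k_0 = rotl(K, (1*0+15) mod 24) = rotl(K, 15) = 0xB6AC2A
k_1 = rotl(K, (1*1+15) mod 24) = rotl(K, 16) = 0x6D5855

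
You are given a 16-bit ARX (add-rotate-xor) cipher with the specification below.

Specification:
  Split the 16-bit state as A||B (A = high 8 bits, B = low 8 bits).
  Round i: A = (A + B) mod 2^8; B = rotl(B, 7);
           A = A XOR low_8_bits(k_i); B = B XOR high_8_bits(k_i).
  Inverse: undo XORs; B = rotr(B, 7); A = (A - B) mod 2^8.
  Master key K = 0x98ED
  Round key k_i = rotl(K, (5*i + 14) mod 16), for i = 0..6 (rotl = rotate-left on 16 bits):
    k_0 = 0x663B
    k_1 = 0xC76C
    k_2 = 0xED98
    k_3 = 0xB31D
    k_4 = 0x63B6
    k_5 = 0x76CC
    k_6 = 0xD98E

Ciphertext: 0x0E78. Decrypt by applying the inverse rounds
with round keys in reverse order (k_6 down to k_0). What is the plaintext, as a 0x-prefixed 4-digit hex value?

0xA4A6

s_0 = ciphertext = 0x0E78
s_1 = InvRound(s_0, k_6) = 0x3D43
s_2 = InvRound(s_1, k_5) = 0x876A
s_3 = InvRound(s_2, k_4) = 0x1F12
s_4 = InvRound(s_3, k_3) = 0xBF43
s_5 = InvRound(s_4, k_2) = 0xCA5D
s_6 = InvRound(s_5, k_1) = 0x7135
s_7 = InvRound(s_6, k_0) = 0xA4A6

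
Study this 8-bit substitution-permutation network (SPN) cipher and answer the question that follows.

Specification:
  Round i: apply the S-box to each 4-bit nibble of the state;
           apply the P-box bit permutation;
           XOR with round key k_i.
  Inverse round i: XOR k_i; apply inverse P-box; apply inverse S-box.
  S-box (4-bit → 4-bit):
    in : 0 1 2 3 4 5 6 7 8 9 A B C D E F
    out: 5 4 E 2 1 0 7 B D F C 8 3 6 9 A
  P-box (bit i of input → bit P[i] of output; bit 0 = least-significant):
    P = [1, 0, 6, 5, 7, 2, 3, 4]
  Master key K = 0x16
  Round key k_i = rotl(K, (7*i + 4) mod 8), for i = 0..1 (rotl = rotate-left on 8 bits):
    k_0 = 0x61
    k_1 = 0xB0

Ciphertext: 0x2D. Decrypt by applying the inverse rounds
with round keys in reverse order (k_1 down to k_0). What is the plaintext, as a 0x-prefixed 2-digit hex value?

0xE8

s_0 = ciphertext = 0x2D
s_1 = InvRound(s_0, k_1) = 0x93
s_2 = InvRound(s_1, k_0) = 0xE8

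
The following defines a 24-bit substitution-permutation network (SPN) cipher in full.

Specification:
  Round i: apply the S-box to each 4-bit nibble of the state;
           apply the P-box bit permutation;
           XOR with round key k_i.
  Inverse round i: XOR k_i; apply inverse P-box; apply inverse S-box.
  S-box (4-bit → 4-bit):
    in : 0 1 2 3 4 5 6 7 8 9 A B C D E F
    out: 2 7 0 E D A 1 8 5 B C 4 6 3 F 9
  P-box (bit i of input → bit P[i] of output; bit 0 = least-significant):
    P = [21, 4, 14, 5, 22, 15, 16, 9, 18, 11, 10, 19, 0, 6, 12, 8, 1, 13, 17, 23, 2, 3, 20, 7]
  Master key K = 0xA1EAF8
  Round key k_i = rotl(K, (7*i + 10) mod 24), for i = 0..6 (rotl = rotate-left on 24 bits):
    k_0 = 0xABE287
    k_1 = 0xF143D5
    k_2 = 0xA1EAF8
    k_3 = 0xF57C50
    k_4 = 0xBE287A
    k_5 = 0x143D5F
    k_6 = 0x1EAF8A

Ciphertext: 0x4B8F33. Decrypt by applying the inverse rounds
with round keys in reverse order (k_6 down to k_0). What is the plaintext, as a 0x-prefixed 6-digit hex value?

0x15E2BD

s_0 = ciphertext = 0x4B8F33
s_1 = InvRound(s_0, k_6) = 0x306685
s_2 = InvRound(s_1, k_5) = 0x563D71
s_3 = InvRound(s_2, k_4) = 0x0F4A66
s_4 = InvRound(s_3, k_3) = 0x8EBAF9
s_5 = InvRound(s_4, k_2) = 0x2B8FB8
s_6 = InvRound(s_5, k_1) = 0x1AD3DA
s_7 = InvRound(s_6, k_0) = 0x15E2BD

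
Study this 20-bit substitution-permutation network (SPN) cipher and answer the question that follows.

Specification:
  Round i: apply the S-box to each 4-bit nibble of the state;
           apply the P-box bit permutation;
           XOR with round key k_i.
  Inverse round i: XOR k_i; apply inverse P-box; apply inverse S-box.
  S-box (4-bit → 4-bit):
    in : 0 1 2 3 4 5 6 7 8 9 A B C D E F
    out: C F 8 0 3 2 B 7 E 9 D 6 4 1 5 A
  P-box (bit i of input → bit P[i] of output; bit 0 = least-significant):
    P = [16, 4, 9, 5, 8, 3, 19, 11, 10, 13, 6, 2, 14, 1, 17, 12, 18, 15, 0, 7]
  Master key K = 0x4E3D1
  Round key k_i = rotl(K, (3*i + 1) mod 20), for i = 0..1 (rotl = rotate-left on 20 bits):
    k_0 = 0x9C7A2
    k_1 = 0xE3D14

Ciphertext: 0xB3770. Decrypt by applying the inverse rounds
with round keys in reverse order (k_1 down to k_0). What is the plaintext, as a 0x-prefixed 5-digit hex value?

s_0 = ciphertext = 0xB3770
s_1 = InvRound(s_0, k_1) = 0xD302A
s_2 = InvRound(s_1, k_0) = 0x6944C

0x6944C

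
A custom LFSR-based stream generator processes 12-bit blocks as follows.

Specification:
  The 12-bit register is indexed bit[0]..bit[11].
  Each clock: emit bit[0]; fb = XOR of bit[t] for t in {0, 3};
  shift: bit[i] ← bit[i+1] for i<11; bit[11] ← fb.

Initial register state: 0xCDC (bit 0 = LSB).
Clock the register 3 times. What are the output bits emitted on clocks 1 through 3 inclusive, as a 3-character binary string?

001

reg_0 = 0xCDC
clock 1: out=0, reg = 0xE6E
clock 2: out=0, reg = 0xF37
clock 3: out=1, reg = 0xF9B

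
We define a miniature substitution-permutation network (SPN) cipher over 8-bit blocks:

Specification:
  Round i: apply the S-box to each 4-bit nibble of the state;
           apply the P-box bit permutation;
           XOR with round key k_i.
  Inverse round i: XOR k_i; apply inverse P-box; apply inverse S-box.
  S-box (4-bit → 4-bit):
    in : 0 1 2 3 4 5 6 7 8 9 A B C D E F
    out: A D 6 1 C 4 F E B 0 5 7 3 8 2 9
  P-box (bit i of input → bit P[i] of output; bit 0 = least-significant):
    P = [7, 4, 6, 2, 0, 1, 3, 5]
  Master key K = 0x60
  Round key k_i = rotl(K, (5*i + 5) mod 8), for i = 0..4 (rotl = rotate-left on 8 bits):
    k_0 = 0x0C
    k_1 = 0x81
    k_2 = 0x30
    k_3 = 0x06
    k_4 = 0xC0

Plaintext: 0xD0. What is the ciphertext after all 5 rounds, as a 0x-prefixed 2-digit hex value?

0x22

s_0 = plaintext = 0xD0
s_1 = Round(s_0, k_0) = 0x38
s_2 = Round(s_1, k_1) = 0x14
s_3 = Round(s_2, k_2) = 0x5D
s_4 = Round(s_3, k_3) = 0x0A
s_5 = Round(s_4, k_4) = 0x22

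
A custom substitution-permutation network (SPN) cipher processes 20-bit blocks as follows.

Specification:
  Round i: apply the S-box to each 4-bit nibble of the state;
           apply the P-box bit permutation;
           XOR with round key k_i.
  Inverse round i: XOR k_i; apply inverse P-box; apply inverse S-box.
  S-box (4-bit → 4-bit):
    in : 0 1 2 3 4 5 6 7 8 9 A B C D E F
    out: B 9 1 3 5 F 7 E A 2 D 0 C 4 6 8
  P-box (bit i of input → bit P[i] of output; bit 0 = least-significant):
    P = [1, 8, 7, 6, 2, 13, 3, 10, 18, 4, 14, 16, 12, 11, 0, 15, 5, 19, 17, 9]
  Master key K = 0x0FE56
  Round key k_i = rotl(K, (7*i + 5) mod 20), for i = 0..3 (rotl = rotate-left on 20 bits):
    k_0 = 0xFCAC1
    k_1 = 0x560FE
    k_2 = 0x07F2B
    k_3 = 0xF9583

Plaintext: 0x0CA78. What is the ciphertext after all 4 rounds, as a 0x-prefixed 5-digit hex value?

0xA4A97

s_0 = plaintext = 0x0CA78
s_1 = Round(s_0, k_0) = 0x22DA8
s_2 = Round(s_1, k_1) = 0x53592
s_3 = Round(s_2, k_2) = 0xF0519
s_4 = Round(s_3, k_3) = 0xA4A97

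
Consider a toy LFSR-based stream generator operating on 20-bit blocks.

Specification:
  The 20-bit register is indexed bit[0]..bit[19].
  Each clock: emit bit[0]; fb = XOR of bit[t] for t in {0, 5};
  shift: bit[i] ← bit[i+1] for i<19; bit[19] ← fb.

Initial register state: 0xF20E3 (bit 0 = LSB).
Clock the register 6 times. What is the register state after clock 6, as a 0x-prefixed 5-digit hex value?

0x93C83

reg_0 = 0xF20E3
clock 1: out=1, reg = 0x79071
clock 2: out=1, reg = 0x3C838
clock 3: out=0, reg = 0x9E41C
clock 4: out=0, reg = 0x4F20E
clock 5: out=0, reg = 0x27907
clock 6: out=1, reg = 0x93C83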